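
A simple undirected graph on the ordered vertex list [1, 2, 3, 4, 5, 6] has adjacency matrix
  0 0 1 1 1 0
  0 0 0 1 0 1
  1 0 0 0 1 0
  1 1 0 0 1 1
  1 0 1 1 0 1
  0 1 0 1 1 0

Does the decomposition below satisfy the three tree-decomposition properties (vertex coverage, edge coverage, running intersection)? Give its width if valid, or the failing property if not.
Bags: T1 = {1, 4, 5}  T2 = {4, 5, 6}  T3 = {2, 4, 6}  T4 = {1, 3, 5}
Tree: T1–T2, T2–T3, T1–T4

Checking the three conditions: (i) the bags cover all of {1, 2, 3, 4, 5, 6}; (ii) for each edge, some bag contains both endpoints; (iii) the bags containing any fixed vertex form a subtree. All hold, so the decomposition is valid with width 3 − 1 = 2.

Yes; width 2.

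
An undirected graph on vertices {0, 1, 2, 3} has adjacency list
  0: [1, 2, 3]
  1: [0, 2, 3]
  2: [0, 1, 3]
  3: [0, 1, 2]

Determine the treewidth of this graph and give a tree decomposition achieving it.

Treewidth 3.
One optimal decomposition is:
Bags: B1 = {0, 1, 2, 3}
Tree: (single bag)

A single bag containing all 4 vertices is trivially a valid decomposition of width 3. For the lower bound, the 4 vertices {0, 1, 2, 3} are pairwise adjacent, and any tree decomposition puts a clique entirely inside one bag — forcing width ≥ 3. Therefore the treewidth is 3.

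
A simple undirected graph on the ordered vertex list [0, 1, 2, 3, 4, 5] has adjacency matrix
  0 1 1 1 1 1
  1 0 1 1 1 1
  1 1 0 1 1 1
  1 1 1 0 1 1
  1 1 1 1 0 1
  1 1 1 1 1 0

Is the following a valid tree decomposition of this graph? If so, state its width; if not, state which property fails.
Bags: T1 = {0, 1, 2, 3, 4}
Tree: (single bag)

A tree decomposition must satisfy three properties: every vertex lies in some bag; for every edge, both endpoints lie together in some bag; and for every vertex, the bags containing it form a connected subtree. Here vertex 5 appears in no bag, so the decomposition is invalid.

No — vertex 5 appears in no bag.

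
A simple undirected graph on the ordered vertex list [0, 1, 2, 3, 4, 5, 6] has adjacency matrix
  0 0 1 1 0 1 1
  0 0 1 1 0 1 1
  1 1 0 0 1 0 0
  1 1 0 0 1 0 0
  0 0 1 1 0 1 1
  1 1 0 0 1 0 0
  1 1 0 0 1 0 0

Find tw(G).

3

A width-3 tree decomposition is:
Bags: B1 = {0, 1, 4, 6}  B2 = {0, 1, 2, 4}  B3 = {0, 1, 4, 5}  B4 = {0, 1, 3, 4}
Tree: B1–B2, B2–B3, B3–B4
Each bag holds 4 vertices, so the decomposition has width 3, which upper-bounds the treewidth. For the lower bound: the 4 vertex sets {1,6}, {2,4}, {0}, {5} are disjoint, each induces a connected subgraph, and every pair is joined by at least one edge of G. Contracting each set to a single vertex therefore yields K_{4} as a minor, and since treewidth is minor-monotone, tw(G) ≥ tw(K_{4}) = 3. The upper and lower bounds meet at 3, so that is the treewidth.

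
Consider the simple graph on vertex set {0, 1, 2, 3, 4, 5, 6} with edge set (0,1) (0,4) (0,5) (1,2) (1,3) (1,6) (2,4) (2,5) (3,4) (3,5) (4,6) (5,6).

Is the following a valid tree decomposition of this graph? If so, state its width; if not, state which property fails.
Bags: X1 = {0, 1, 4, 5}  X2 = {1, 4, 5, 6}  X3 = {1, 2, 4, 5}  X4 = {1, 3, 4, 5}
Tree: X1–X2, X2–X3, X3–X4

Yes; width 3.

Checking the three conditions: (i) the bags cover all of {0, 1, 2, 3, 4, 5, 6}; (ii) for each edge, some bag contains both endpoints; (iii) the bags containing any fixed vertex form a subtree. All hold, so the decomposition is valid with width 4 − 1 = 3.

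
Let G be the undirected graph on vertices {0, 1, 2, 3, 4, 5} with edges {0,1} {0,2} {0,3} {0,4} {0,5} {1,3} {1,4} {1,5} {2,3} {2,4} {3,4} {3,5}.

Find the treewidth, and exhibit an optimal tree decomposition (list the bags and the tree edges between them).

Every bag has size at most 4, so the width is 4 − 1 = 3 and tw(G) ≤ 3. For the lower bound, the 4 vertices {0, 1, 3, 4} are pairwise adjacent, and any tree decomposition puts a clique entirely inside one bag — forcing width ≥ 3. Therefore the treewidth is 3.

Treewidth 3.
One optimal decomposition is:
Bags: B1 = {0, 2, 3, 4}  B2 = {0, 1, 3, 4}  B3 = {0, 1, 3, 5}
Tree: B1–B2, B2–B3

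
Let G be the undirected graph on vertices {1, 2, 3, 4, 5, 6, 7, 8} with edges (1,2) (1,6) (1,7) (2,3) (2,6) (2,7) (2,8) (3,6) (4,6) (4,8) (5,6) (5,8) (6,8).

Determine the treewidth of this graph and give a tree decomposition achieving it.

The largest bag has 3 vertices, giving width 2; this decomposition certifies tw(G) ≤ 2. On the other hand G contains the 3-clique {2, 6, 8}. A clique must lie in a single bag of any decomposition, so no decomposition can have width below 2. Hence tw(G) = 2 exactly.

Treewidth 2.
One optimal decomposition is:
Bags: B1 = {2, 6, 8}  B2 = {4, 6, 8}  B3 = {1, 2, 6}  B4 = {2, 3, 6}  B5 = {5, 6, 8}  B6 = {1, 2, 7}
Tree: B1–B2, B1–B3, B3–B4, B1–B5, B3–B6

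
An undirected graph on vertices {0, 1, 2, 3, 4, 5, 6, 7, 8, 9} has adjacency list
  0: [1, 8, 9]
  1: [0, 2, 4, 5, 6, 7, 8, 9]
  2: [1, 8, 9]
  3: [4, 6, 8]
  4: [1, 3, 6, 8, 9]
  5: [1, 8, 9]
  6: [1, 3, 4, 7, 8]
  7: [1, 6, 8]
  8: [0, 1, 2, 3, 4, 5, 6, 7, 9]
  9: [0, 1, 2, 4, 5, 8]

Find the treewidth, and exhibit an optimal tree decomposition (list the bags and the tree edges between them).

Treewidth 3.
One optimal decomposition is:
Bags: B1 = {0, 1, 8, 9}  B2 = {1, 4, 8, 9}  B3 = {1, 4, 6, 8}  B4 = {1, 2, 8, 9}  B5 = {1, 6, 7, 8}  B6 = {3, 4, 6, 8}  B7 = {1, 5, 8, 9}
Tree: B1–B2, B2–B3, B2–B4, B3–B5, B3–B6, B1–B7

The largest bag has 4 vertices, giving width 3; this decomposition certifies tw(G) ≤ 3. Conversely, {0, 1, 8, 9} is a clique of size 4, and the vertices of any clique must share a bag in every tree decomposition; so some bag has ≥ 4 vertices and tw(G) ≥ 3. The upper and lower bounds meet at 3, so that is the treewidth.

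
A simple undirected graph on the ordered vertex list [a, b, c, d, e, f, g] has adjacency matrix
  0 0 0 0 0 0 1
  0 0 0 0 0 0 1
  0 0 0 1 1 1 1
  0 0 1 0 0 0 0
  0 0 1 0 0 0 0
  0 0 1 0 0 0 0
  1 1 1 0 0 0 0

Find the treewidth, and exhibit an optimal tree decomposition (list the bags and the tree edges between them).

Treewidth 1.
Bags: B1 = {c, d}  B2 = {c, g}  B3 = {a, g}  B4 = {c, e}  B5 = {b, g}  B6 = {c, f}
Tree: B1–B2, B2–B3, B1–B4, B2–B5, B1–B6

Every bag has size at most 2, so the width is 2 − 1 = 1 and tw(G) ≤ 1. G has an edge, so its treewidth is at least 1. The upper and lower bounds meet at 1, so that is the treewidth.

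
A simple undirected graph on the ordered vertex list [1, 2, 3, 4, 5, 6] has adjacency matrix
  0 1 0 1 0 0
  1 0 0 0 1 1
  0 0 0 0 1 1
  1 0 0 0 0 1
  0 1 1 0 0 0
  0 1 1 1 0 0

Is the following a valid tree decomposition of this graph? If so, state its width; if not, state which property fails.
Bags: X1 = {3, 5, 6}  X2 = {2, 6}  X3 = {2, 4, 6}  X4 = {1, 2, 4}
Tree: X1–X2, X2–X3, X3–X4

No — edge (5,2) lies in no bag.

A tree decomposition must satisfy three properties: every vertex lies in some bag; for every edge, both endpoints lie together in some bag; and for every vertex, the bags containing it form a connected subtree. Here edge (5,2) lies in no bag, so the decomposition is invalid.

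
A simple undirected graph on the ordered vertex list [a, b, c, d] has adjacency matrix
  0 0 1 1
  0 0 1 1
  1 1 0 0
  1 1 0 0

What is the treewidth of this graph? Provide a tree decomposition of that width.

Treewidth 2.
One such decomposition:
Bags: B1 = {b, c, d}  B2 = {a, c, d}
Tree: B1–B2

Each bag holds 3 vertices, so the decomposition has width 2, which upper-bounds the treewidth. For the lower bound, G contains the cycle c–b–d–a–c, so G is not a forest; only forests have treewidth ≤ 1, hence tw(G) ≥ 2. Combining the bounds, tw(G) = 2.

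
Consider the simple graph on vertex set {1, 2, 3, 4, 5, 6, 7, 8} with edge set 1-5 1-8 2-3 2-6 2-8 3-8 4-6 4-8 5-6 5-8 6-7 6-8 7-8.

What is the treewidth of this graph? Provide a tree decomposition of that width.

The largest bag has 3 vertices, giving width 2; this decomposition certifies tw(G) ≤ 2. On the other hand G contains the 3-clique {1, 5, 8}. A clique must lie in a single bag of any decomposition, so no decomposition can have width below 2. Combining the bounds, tw(G) = 2.

Treewidth 2.
One optimal decomposition is:
Bags: B1 = {4, 6, 8}  B2 = {2, 6, 8}  B3 = {5, 6, 8}  B4 = {6, 7, 8}  B5 = {1, 5, 8}  B6 = {2, 3, 8}
Tree: B1–B2, B1–B3, B2–B4, B3–B5, B2–B6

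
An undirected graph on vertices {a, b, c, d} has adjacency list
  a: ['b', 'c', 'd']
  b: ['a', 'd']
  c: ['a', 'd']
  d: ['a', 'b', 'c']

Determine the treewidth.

2

A width-2 tree decomposition is:
Bags: B1 = {a, b, d}  B2 = {a, c, d}
Tree: B1–B2
Each bag holds 3 vertices, so the decomposition has width 2, which upper-bounds the treewidth. On the other hand G contains the 3-clique {a, c, d}. A clique must lie in a single bag of any decomposition, so no decomposition can have width below 2. Hence tw(G) = 2 exactly.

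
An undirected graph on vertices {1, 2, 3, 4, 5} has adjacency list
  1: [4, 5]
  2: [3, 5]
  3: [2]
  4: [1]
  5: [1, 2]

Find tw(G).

A width-1 tree decomposition is:
Bags: B1 = {2, 3}  B2 = {2, 5}  B3 = {1, 5}  B4 = {1, 4}
Tree: B1–B2, B2–B3, B3–B4
The largest bag has 2 vertices, giving width 1; this decomposition certifies tw(G) ≤ 1. Since G has at least one edge (e.g. 3–2), it is not an edgeless graph, so tw(G) ≥ 1. Therefore the treewidth is 1.

1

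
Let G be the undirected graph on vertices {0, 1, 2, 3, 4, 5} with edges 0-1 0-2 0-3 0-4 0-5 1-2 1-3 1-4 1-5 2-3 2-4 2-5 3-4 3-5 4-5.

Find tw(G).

A width-5 tree decomposition is:
Bags: B1 = {0, 1, 2, 3, 4, 5}
Tree: (single bag)
A single bag containing all 6 vertices is trivially a valid decomposition of width 5. Conversely, {0, 1, 2, 3, 4, 5} is a clique of size 6, and the vertices of any clique must share a bag in every tree decomposition; so some bag has ≥ 6 vertices and tw(G) ≥ 5. Combining the bounds, tw(G) = 5.

5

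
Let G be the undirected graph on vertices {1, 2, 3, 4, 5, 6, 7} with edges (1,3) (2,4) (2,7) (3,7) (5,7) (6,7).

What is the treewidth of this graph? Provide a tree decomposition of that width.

The largest bag has 2 vertices, giving width 1; this decomposition certifies tw(G) ≤ 1. Any graph with an edge has treewidth ≥ 1, and G has the edge 7–2. Hence tw(G) = 1 exactly.

Treewidth 1.
One such decomposition:
Bags: B1 = {2, 7}  B2 = {3, 7}  B3 = {5, 7}  B4 = {6, 7}  B5 = {2, 4}  B6 = {1, 3}
Tree: B1–B2, B1–B3, B2–B4, B1–B5, B2–B6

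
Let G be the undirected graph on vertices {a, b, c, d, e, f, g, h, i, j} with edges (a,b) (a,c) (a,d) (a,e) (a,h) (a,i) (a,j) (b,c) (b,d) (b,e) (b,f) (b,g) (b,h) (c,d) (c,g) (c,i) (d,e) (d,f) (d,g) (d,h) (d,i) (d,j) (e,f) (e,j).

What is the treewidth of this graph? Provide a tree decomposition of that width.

Treewidth 3.
One such decomposition:
Bags: B1 = {a, b, d, e}  B2 = {a, b, c, d}  B3 = {b, c, d, g}  B4 = {b, d, e, f}  B5 = {a, d, e, j}  B6 = {a, c, d, i}  B7 = {a, b, d, h}
Tree: B1–B2, B2–B3, B1–B4, B1–B5, B2–B6, B2–B7

Each bag holds 4 vertices, so the decomposition has width 3, which upper-bounds the treewidth. Conversely, {a, d, e, j} is a clique of size 4, and the vertices of any clique must share a bag in every tree decomposition; so some bag has ≥ 4 vertices and tw(G) ≥ 3. The upper and lower bounds meet at 3, so that is the treewidth.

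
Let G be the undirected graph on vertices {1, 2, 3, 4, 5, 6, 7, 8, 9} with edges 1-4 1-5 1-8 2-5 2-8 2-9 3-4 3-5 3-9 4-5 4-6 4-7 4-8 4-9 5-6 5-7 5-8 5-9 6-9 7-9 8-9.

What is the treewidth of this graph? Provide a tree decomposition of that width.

Treewidth 3.
One optimal decomposition is:
Bags: B1 = {4, 5, 8, 9}  B2 = {2, 5, 8, 9}  B3 = {1, 4, 5, 8}  B4 = {4, 5, 7, 9}  B5 = {3, 4, 5, 9}  B6 = {4, 5, 6, 9}
Tree: B1–B2, B1–B3, B1–B4, B4–B5, B4–B6

Each bag holds 4 vertices, so the decomposition has width 3, which upper-bounds the treewidth. For the lower bound, the 4 vertices {2, 5, 8, 9} are pairwise adjacent, and any tree decomposition puts a clique entirely inside one bag — forcing width ≥ 3. The upper and lower bounds meet at 3, so that is the treewidth.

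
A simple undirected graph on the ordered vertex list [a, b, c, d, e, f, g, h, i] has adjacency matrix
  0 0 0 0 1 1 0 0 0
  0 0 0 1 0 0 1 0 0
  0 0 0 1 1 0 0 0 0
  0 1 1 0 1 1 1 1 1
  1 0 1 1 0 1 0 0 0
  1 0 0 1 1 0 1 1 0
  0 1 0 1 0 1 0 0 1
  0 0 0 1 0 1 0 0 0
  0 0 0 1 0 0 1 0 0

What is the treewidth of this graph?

A width-2 tree decomposition is:
Bags: B1 = {d, e, f}  B2 = {c, d, e}  B3 = {d, f, g}  B4 = {a, e, f}  B5 = {d, g, i}  B6 = {b, d, g}  B7 = {d, f, h}
Tree: B1–B2, B1–B3, B1–B4, B3–B5, B3–B6, B3–B7
Each bag holds 3 vertices, so the decomposition has width 2, which upper-bounds the treewidth. On the other hand G contains the 3-clique {c, d, e}. A clique must lie in a single bag of any decomposition, so no decomposition can have width below 2. Therefore the treewidth is 2.

2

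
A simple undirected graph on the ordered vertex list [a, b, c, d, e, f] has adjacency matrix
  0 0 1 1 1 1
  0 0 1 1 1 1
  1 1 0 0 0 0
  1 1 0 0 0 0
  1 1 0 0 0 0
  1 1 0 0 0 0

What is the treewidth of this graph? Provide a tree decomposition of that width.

Treewidth 2.
One such decomposition:
Bags: B1 = {a, b, e}  B2 = {a, b, d}  B3 = {a, b, c}  B4 = {a, b, f}
Tree: B1–B2, B2–B3, B3–B4

The largest bag has 3 vertices, giving width 2; this decomposition certifies tw(G) ≤ 2. The edges e–a–d–b–e form a cycle, so G is not a tree and its treewidth is at least 2. Therefore the treewidth is 2.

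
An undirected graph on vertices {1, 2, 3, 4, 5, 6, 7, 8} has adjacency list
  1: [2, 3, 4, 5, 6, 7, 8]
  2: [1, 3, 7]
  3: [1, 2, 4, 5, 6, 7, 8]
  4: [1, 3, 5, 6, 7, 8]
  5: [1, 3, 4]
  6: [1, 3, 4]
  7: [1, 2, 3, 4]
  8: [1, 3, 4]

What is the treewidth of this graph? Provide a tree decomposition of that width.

Treewidth 3.
Bags: B1 = {1, 3, 4, 8}  B2 = {1, 3, 4, 5}  B3 = {1, 3, 4, 7}  B4 = {1, 2, 3, 7}  B5 = {1, 3, 4, 6}
Tree: B1–B2, B1–B3, B3–B4, B3–B5

Every bag has size at most 4, so the width is 4 − 1 = 3 and tw(G) ≤ 3. For the lower bound, the 4 vertices {1, 2, 3, 7} are pairwise adjacent, and any tree decomposition puts a clique entirely inside one bag — forcing width ≥ 3. The upper and lower bounds meet at 3, so that is the treewidth.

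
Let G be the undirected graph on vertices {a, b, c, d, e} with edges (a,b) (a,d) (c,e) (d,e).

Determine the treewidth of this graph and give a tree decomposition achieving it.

Treewidth 1.
Bags: B1 = {c, e}  B2 = {d, e}  B3 = {a, d}  B4 = {a, b}
Tree: B1–B2, B2–B3, B3–B4

Each bag holds 2 vertices, so the decomposition has width 1, which upper-bounds the treewidth. Any graph with an edge has treewidth ≥ 1, and G has the edge c–e. The upper and lower bounds meet at 1, so that is the treewidth.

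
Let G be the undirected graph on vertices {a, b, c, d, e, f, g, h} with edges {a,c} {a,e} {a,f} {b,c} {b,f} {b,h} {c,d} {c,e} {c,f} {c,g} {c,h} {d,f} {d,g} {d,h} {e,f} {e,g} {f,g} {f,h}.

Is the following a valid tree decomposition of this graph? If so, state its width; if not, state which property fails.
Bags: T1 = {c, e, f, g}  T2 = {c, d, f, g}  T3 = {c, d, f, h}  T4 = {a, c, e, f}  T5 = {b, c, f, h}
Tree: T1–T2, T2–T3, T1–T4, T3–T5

Yes; width 3.

Vertex coverage: the bags together contain {a, b, c, d, e, f, g, h}, the full vertex set. Edge coverage: each edge of G has both endpoints in at least one bag. Running intersection: for every vertex, the bags containing it form a connected subtree. All three properties hold, so this is a valid tree decomposition of width max|bag| − 1 = 3, and hence tw(G) ≤ 3.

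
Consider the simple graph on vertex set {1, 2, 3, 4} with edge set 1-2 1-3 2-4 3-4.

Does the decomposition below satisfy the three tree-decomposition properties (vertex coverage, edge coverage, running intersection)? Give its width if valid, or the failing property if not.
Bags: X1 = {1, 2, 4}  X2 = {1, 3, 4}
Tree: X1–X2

Yes; width 2.

Vertex coverage: the bags together contain {1, 2, 3, 4}, the full vertex set. Edge coverage: each edge of G has both endpoints in at least one bag. Running intersection: for every vertex, the bags containing it form a connected subtree. All three properties hold, so this is a valid tree decomposition of width max|bag| − 1 = 2, and hence tw(G) ≤ 2.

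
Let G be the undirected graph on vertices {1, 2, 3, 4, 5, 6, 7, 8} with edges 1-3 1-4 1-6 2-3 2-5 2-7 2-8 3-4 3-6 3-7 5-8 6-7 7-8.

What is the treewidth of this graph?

2

A width-2 tree decomposition is:
Bags: B1 = {3, 6, 7}  B2 = {2, 3, 7}  B3 = {2, 7, 8}  B4 = {1, 3, 6}  B5 = {2, 5, 8}  B6 = {1, 3, 4}
Tree: B1–B2, B2–B3, B1–B4, B3–B5, B4–B6
Every bag has size at most 3, so the width is 3 − 1 = 2 and tw(G) ≤ 2. For the lower bound, the 3 vertices {2, 5, 8} are pairwise adjacent, and any tree decomposition puts a clique entirely inside one bag — forcing width ≥ 2. Therefore the treewidth is 2.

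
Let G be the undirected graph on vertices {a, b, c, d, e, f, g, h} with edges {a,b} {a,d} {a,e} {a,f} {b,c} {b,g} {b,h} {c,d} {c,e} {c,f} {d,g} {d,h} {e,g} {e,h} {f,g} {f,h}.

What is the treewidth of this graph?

A width-4 tree decomposition is:
Bags: B1 = {a, c, d, g, h}  B2 = {a, c, e, g, h}  B3 = {a, b, c, g, h}  B4 = {a, c, f, g, h}
Tree: B1–B2, B2–B3, B3–B4
Every bag has size at most 5, so the width is 5 − 1 = 4 and tw(G) ≤ 4. For the lower bound: the 5 vertex sets {a,d}, {c,e}, {b,h}, {g}, {f} are disjoint, each induces a connected subgraph, and every pair is joined by at least one edge of G. Contracting each set to a single vertex therefore yields K_{5} as a minor, and since treewidth is minor-monotone, tw(G) ≥ tw(K_{5}) = 4. Therefore the treewidth is 4.

4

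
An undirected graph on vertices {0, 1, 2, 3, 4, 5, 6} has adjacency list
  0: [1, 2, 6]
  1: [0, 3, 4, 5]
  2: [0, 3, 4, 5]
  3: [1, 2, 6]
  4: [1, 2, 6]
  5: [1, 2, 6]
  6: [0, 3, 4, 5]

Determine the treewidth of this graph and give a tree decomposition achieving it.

Treewidth 3.
One optimal decomposition is:
Bags: B1 = {1, 2, 5, 6}  B2 = {1, 2, 3, 6}  B3 = {0, 1, 2, 6}  B4 = {1, 2, 4, 6}
Tree: B1–B2, B2–B3, B3–B4

The largest bag has 4 vertices, giving width 3; this decomposition certifies tw(G) ≤ 3. For the lower bound: the 4 vertex sets {2,5}, {3,6}, {1}, {0} are disjoint, each induces a connected subgraph, and every pair is joined by at least one edge of G. Contracting each set to a single vertex therefore yields K_{4} as a minor, and since treewidth is minor-monotone, tw(G) ≥ tw(K_{4}) = 3. Therefore the treewidth is 3.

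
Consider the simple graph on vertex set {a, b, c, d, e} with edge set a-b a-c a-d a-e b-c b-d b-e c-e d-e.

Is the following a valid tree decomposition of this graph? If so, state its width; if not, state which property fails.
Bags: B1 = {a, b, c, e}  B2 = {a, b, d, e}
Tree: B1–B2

Vertex coverage: the bags together contain {a, b, c, d, e}, the full vertex set. Edge coverage: each edge of G has both endpoints in at least one bag. Running intersection: for every vertex, the bags containing it form a connected subtree. All three properties hold, so this is a valid tree decomposition of width max|bag| − 1 = 3, and hence tw(G) ≤ 3.

Yes; width 3.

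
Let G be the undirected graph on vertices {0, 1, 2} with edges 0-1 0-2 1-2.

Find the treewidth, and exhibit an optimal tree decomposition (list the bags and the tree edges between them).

With just one bag of size 3, the width is 3 − 1 = 2, so tw(G) ≤ 2. On the other hand G contains the 3-clique {0, 1, 2}. A clique must lie in a single bag of any decomposition, so no decomposition can have width below 2. Hence tw(G) = 2 exactly.

Treewidth 2.
Bags: B1 = {0, 1, 2}
Tree: (single bag)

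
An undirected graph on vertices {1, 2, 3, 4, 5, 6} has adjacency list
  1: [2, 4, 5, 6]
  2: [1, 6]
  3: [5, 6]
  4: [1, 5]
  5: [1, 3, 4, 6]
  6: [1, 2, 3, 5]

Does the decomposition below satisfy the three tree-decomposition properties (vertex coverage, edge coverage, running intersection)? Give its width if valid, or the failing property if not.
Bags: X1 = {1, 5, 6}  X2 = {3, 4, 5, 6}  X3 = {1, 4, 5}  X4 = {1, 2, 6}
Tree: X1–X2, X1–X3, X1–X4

No — bags containing vertex 4 are not connected in the tree.

A tree decomposition must satisfy three properties: every vertex lies in some bag; for every edge, both endpoints lie together in some bag; and for every vertex, the bags containing it form a connected subtree. Here bags containing vertex 4 are not connected in the tree, so the decomposition is invalid.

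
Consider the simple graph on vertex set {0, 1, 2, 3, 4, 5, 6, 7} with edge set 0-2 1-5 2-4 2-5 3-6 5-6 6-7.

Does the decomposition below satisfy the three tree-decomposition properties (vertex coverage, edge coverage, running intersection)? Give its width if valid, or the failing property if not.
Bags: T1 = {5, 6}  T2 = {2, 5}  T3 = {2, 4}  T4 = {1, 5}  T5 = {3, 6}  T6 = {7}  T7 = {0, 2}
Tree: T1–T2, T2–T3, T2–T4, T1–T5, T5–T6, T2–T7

A tree decomposition must satisfy three properties: every vertex lies in some bag; for every edge, both endpoints lie together in some bag; and for every vertex, the bags containing it form a connected subtree. Here edge (6,7) lies in no bag, so the decomposition is invalid.

No — edge (6,7) lies in no bag.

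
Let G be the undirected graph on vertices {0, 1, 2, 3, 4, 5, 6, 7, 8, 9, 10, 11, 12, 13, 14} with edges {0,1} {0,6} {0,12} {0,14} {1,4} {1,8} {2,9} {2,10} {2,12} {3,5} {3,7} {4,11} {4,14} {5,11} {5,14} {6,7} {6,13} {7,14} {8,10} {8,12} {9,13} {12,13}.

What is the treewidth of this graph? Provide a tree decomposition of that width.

The largest bag has 4 vertices, giving width 3; this decomposition certifies tw(G) ≤ 3. For the lower bound: the 4 vertex sets {3,5,11}, {7}, {14}, {0,1,4,6} are disjoint, each induces a connected subgraph, and every pair is joined by at least one edge of G. Contracting each set to a single vertex therefore yields K_{4} as a minor, and since treewidth is minor-monotone, tw(G) ≥ tw(K_{4}) = 3. Hence tw(G) = 3 exactly.

Treewidth 3.
One such decomposition:
Bags: B1 = {3, 5, 7, 11}  B2 = {5, 7, 11, 14}  B3 = {4, 7, 11, 14}  B4 = {4, 6, 7, 14}  B5 = {0, 4, 6, 14}  B6 = {0, 1, 4, 6}  B7 = {0, 1, 6, 13}  B8 = {0, 1, 12, 13}  B9 = {1, 8, 12, 13}  B10 = {8, 9, 12, 13}  B11 = {2, 8, 9, 12}  B12 = {2, 8, 9, 10}
Tree: B1–B2, B2–B3, B3–B4, B4–B5, B5–B6, B6–B7, B7–B8, B8–B9, B9–B10, B10–B11, B11–B12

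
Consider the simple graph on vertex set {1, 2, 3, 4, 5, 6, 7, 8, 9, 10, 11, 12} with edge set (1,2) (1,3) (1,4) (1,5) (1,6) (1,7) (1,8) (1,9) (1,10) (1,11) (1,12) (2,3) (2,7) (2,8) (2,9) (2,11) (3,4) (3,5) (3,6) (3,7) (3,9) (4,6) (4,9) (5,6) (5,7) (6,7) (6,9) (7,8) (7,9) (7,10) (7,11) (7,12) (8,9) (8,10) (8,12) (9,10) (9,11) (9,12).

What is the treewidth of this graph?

A width-4 tree decomposition is:
Bags: B1 = {1, 2, 7, 8, 9}  B2 = {1, 7, 8, 9, 12}  B3 = {1, 2, 3, 7, 9}  B4 = {1, 7, 8, 9, 10}  B5 = {1, 2, 7, 9, 11}  B6 = {1, 3, 6, 7, 9}  B7 = {1, 3, 5, 6, 7}  B8 = {1, 3, 4, 6, 9}
Tree: B1–B2, B1–B3, B2–B4, B3–B5, B3–B6, B6–B7, B6–B8
The largest bag has 5 vertices, giving width 4; this decomposition certifies tw(G) ≤ 4. Conversely, {1, 3, 4, 6, 9} is a clique of size 5, and the vertices of any clique must share a bag in every tree decomposition; so some bag has ≥ 5 vertices and tw(G) ≥ 4. Therefore the treewidth is 4.

4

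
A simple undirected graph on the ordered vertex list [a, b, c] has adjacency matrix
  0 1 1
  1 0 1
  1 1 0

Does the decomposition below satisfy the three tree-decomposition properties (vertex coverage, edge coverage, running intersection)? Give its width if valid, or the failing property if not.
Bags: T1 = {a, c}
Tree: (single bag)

A tree decomposition must satisfy three properties: every vertex lies in some bag; for every edge, both endpoints lie together in some bag; and for every vertex, the bags containing it form a connected subtree. Here vertex b appears in no bag, so the decomposition is invalid.

No — vertex b appears in no bag.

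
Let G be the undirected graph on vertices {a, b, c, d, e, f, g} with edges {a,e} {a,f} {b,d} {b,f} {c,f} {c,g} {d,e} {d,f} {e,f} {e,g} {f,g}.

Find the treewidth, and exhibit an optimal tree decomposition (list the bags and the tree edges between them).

The largest bag has 3 vertices, giving width 2; this decomposition certifies tw(G) ≤ 2. For the lower bound, the 3 vertices {e, f, g} are pairwise adjacent, and any tree decomposition puts a clique entirely inside one bag — forcing width ≥ 2. The upper and lower bounds meet at 2, so that is the treewidth.

Treewidth 2.
One optimal decomposition is:
Bags: B1 = {c, f, g}  B2 = {e, f, g}  B3 = {a, e, f}  B4 = {d, e, f}  B5 = {b, d, f}
Tree: B1–B2, B2–B3, B3–B4, B4–B5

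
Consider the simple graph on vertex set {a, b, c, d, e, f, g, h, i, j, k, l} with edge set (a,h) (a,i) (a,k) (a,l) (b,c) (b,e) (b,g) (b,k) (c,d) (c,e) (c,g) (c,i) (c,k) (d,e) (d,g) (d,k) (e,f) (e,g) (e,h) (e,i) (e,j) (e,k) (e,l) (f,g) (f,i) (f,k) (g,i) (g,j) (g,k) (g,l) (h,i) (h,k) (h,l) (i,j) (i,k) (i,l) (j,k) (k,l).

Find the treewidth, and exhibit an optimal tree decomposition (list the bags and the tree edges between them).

The largest bag has 5 vertices, giving width 4; this decomposition certifies tw(G) ≤ 4. On the other hand G contains the 5-clique {c, d, e, g, k}. A clique must lie in a single bag of any decomposition, so no decomposition can have width below 4. Combining the bounds, tw(G) = 4.

Treewidth 4.
Bags: B1 = {e, h, i, k, l}  B2 = {e, g, i, k, l}  B3 = {e, g, i, j, k}  B4 = {a, h, i, k, l}  B5 = {e, f, g, i, k}  B6 = {c, e, g, i, k}  B7 = {c, d, e, g, k}  B8 = {b, c, e, g, k}
Tree: B1–B2, B2–B3, B1–B4, B2–B5, B3–B6, B6–B7, B7–B8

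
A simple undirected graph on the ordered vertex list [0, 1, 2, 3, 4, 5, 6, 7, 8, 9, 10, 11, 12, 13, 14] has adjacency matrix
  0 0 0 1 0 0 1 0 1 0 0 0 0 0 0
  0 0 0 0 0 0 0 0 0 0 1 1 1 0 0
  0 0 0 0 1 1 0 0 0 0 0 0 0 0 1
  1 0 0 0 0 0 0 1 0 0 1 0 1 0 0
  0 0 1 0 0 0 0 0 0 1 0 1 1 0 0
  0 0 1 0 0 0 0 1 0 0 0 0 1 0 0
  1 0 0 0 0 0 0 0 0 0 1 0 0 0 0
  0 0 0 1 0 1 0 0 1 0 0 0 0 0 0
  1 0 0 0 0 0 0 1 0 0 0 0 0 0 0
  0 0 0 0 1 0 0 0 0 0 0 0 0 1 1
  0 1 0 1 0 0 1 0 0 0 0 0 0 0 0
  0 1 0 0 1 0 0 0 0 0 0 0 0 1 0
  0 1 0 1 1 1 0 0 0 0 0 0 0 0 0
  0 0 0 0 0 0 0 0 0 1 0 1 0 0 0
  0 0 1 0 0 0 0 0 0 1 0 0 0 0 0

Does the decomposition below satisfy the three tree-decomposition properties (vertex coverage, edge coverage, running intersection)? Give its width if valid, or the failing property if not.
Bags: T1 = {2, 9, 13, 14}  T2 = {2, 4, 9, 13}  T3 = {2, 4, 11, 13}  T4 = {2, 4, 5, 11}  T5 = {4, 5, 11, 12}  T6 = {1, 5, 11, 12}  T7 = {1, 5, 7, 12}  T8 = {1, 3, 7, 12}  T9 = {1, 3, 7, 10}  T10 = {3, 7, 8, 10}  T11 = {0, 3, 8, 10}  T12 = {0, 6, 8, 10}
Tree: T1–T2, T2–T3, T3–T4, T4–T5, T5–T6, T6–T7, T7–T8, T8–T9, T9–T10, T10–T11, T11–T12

Yes; width 3.

Every vertex of G appears in some bag (union = {0, 1, 2, 3, 4, 5, 6, 7, 8, 9, 10, 11, 12, 13, 14}); every edge is covered by a bag; and for each vertex v the set of bags containing v is connected in the bag tree. The decomposition is therefore valid. The largest bag has 4 vertices, so the width is 3.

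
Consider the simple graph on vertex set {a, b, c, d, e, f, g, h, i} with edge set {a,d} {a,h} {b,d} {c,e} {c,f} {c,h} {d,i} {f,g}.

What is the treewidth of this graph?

A width-1 tree decomposition is:
Bags: B1 = {a, h}  B2 = {c, h}  B3 = {a, d}  B4 = {c, f}  B5 = {c, e}  B6 = {b, d}  B7 = {f, g}  B8 = {d, i}
Tree: B1–B2, B1–B3, B2–B4, B2–B5, B3–B6, B4–B7, B6–B8
Every bag has size at most 2, so the width is 2 − 1 = 1 and tw(G) ≤ 1. Since G has at least one edge (e.g. a–h), it is not an edgeless graph, so tw(G) ≥ 1. Hence tw(G) = 1 exactly.

1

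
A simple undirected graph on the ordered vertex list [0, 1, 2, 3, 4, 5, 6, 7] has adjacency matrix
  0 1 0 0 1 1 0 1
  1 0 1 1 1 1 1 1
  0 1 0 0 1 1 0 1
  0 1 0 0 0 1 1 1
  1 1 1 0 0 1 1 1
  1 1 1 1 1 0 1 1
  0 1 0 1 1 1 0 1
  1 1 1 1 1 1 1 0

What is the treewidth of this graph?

A width-4 tree decomposition is:
Bags: B1 = {1, 3, 5, 6, 7}  B2 = {1, 4, 5, 6, 7}  B3 = {1, 2, 4, 5, 7}  B4 = {0, 1, 4, 5, 7}
Tree: B1–B2, B2–B3, B3–B4
Every bag has size at most 5, so the width is 5 − 1 = 4 and tw(G) ≤ 4. On the other hand G contains the 5-clique {1, 3, 5, 6, 7}. A clique must lie in a single bag of any decomposition, so no decomposition can have width below 4. Combining the bounds, tw(G) = 4.

4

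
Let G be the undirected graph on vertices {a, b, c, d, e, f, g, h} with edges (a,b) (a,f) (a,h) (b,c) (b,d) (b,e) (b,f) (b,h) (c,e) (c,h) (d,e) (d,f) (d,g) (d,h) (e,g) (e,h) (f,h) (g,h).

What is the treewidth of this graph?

A width-3 tree decomposition is:
Bags: B1 = {a, b, f, h}  B2 = {b, d, f, h}  B3 = {b, d, e, h}  B4 = {d, e, g, h}  B5 = {b, c, e, h}
Tree: B1–B2, B2–B3, B3–B4, B3–B5
The largest bag has 4 vertices, giving width 3; this decomposition certifies tw(G) ≤ 3. For the lower bound, the 4 vertices {d, e, g, h} are pairwise adjacent, and any tree decomposition puts a clique entirely inside one bag — forcing width ≥ 3. Hence tw(G) = 3 exactly.

3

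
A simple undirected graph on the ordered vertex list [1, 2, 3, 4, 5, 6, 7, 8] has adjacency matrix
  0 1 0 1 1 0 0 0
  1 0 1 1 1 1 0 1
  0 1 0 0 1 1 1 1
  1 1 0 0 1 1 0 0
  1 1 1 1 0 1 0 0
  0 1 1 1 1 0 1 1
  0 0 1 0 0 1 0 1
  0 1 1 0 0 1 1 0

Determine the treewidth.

A width-3 tree decomposition is:
Bags: B1 = {2, 3, 6, 8}  B2 = {3, 6, 7, 8}  B3 = {2, 3, 5, 6}  B4 = {2, 4, 5, 6}  B5 = {1, 2, 4, 5}
Tree: B1–B2, B1–B3, B3–B4, B4–B5
The largest bag has 4 vertices, giving width 3; this decomposition certifies tw(G) ≤ 3. On the other hand G contains the 4-clique {2, 3, 6, 8}. A clique must lie in a single bag of any decomposition, so no decomposition can have width below 3. The upper and lower bounds meet at 3, so that is the treewidth.

3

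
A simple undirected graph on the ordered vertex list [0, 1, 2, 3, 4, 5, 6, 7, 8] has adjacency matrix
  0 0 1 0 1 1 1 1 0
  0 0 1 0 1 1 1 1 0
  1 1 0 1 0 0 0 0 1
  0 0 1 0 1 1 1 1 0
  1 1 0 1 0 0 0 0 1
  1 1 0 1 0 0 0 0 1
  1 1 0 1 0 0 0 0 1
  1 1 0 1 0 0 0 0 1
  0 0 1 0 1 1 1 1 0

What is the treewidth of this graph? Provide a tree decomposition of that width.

Every bag has size at most 5, so the width is 5 − 1 = 4 and tw(G) ≤ 4. For the lower bound: the 5 vertex sets {6,8}, {0,4}, {1,5}, {3}, {2} are disjoint, each induces a connected subgraph, and every pair is joined by at least one edge of G. Contracting each set to a single vertex therefore yields K_{5} as a minor, and since treewidth is minor-monotone, tw(G) ≥ tw(K_{5}) = 4. The upper and lower bounds meet at 4, so that is the treewidth.

Treewidth 4.
One optimal decomposition is:
Bags: B1 = {0, 1, 3, 6, 8}  B2 = {0, 1, 3, 4, 8}  B3 = {0, 1, 3, 5, 8}  B4 = {0, 1, 2, 3, 8}  B5 = {0, 1, 3, 7, 8}
Tree: B1–B2, B2–B3, B3–B4, B4–B5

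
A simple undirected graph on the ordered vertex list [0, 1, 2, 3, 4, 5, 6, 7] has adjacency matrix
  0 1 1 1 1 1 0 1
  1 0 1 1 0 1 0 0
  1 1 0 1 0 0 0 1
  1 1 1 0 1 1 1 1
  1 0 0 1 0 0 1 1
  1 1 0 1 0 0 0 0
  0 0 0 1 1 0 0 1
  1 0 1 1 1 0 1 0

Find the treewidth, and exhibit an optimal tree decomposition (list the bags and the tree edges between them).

Treewidth 3.
One optimal decomposition is:
Bags: B1 = {0, 2, 3, 7}  B2 = {0, 1, 2, 3}  B3 = {0, 1, 3, 5}  B4 = {0, 3, 4, 7}  B5 = {3, 4, 6, 7}
Tree: B1–B2, B2–B3, B1–B4, B4–B5

Each bag holds 4 vertices, so the decomposition has width 3, which upper-bounds the treewidth. Conversely, {0, 1, 2, 3} is a clique of size 4, and the vertices of any clique must share a bag in every tree decomposition; so some bag has ≥ 4 vertices and tw(G) ≥ 3. Hence tw(G) = 3 exactly.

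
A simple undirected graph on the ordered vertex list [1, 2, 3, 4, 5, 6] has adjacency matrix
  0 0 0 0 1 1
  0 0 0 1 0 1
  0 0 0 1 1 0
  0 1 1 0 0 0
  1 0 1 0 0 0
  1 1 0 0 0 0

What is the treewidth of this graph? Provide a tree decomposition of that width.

The largest bag has 3 vertices, giving width 2; this decomposition certifies tw(G) ≤ 2. For the lower bound, G contains the cycle 1–6–2–4–3–5–1, so G is not a forest; only forests have treewidth ≤ 1, hence tw(G) ≥ 2. Hence tw(G) = 2 exactly.

Treewidth 2.
Bags: B1 = {1, 2, 6}  B2 = {1, 2, 4}  B3 = {1, 3, 4}  B4 = {1, 3, 5}
Tree: B1–B2, B2–B3, B3–B4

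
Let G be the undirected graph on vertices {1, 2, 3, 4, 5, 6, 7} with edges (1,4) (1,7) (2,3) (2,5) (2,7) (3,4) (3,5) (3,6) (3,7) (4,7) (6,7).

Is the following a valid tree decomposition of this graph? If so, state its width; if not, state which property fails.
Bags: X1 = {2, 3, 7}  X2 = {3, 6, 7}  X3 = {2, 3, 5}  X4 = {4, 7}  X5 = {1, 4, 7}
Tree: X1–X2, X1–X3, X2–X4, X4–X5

A tree decomposition must satisfy three properties: every vertex lies in some bag; for every edge, both endpoints lie together in some bag; and for every vertex, the bags containing it form a connected subtree. Here edge (3,4) lies in no bag, so the decomposition is invalid.

No — edge (3,4) lies in no bag.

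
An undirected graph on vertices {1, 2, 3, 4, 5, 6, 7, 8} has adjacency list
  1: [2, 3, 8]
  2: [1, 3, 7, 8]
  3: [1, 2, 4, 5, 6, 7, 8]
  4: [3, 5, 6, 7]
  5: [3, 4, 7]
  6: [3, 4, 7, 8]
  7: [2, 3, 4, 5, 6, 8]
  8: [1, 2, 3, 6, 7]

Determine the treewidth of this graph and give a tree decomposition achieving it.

Treewidth 3.
One optimal decomposition is:
Bags: B1 = {3, 4, 6, 7}  B2 = {3, 6, 7, 8}  B3 = {2, 3, 7, 8}  B4 = {1, 2, 3, 8}  B5 = {3, 4, 5, 7}
Tree: B1–B2, B2–B3, B3–B4, B1–B5

The largest bag has 4 vertices, giving width 3; this decomposition certifies tw(G) ≤ 3. For the lower bound, the 4 vertices {1, 2, 3, 8} are pairwise adjacent, and any tree decomposition puts a clique entirely inside one bag — forcing width ≥ 3. Therefore the treewidth is 3.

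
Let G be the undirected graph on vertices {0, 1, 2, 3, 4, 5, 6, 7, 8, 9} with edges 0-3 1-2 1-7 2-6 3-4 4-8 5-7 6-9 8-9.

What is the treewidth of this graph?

1

A width-1 tree decomposition is:
Bags: B1 = {0, 3}  B2 = {3, 4}  B3 = {4, 8}  B4 = {8, 9}  B5 = {6, 9}  B6 = {2, 6}  B7 = {1, 2}  B8 = {1, 7}  B9 = {5, 7}
Tree: B1–B2, B2–B3, B3–B4, B4–B5, B5–B6, B6–B7, B7–B8, B8–B9
The largest bag has 2 vertices, giving width 1; this decomposition certifies tw(G) ≤ 1. Any graph with an edge has treewidth ≥ 1, and G has the edge 0–3. Therefore the treewidth is 1.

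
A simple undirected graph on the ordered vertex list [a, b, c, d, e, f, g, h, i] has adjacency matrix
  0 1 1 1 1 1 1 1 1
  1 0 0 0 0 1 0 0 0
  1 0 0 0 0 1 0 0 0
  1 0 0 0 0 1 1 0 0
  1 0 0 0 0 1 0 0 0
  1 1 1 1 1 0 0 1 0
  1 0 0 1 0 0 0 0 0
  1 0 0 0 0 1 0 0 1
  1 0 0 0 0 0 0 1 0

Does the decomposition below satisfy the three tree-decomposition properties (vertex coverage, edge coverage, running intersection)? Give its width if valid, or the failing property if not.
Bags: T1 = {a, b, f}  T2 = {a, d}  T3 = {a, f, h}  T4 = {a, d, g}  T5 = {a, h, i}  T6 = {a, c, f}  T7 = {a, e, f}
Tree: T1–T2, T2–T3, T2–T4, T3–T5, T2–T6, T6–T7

A tree decomposition must satisfy three properties: every vertex lies in some bag; for every edge, both endpoints lie together in some bag; and for every vertex, the bags containing it form a connected subtree. Here edge (f,d) lies in no bag, so the decomposition is invalid.

No — edge (f,d) lies in no bag.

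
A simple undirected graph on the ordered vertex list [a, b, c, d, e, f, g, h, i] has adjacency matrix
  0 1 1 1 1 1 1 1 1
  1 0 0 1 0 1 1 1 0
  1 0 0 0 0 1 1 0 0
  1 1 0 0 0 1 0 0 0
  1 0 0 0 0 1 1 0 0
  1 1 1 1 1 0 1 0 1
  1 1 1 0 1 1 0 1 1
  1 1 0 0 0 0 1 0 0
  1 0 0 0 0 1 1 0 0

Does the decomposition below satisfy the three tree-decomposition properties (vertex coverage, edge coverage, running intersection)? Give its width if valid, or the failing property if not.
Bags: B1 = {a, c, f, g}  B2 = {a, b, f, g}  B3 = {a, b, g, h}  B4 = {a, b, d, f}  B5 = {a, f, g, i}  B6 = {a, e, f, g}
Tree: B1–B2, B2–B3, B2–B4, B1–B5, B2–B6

Yes; width 3.

Checking the three conditions: (i) the bags cover all of {a, b, c, d, e, f, g, h, i}; (ii) for each edge, some bag contains both endpoints; (iii) the bags containing any fixed vertex form a subtree. All hold, so the decomposition is valid with width 4 − 1 = 3.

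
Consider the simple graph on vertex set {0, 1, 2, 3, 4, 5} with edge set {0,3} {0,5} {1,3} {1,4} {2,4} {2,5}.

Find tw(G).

2

A width-2 tree decomposition is:
Bags: B1 = {0, 3, 5}  B2 = {1, 3, 5}  B3 = {1, 4, 5}  B4 = {2, 4, 5}
Tree: B1–B2, B2–B3, B3–B4
The largest bag has 3 vertices, giving width 2; this decomposition certifies tw(G) ≤ 2. The edges 5–0–3–1–4–2–5 form a cycle, so G is not a tree and its treewidth is at least 2. The upper and lower bounds meet at 2, so that is the treewidth.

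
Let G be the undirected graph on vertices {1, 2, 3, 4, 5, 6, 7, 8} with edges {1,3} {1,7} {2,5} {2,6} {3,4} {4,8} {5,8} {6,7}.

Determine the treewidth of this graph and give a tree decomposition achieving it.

Treewidth 2.
Bags: B1 = {1, 3, 4}  B2 = {1, 4, 7}  B3 = {4, 6, 7}  B4 = {2, 4, 6}  B5 = {2, 4, 5}  B6 = {4, 5, 8}
Tree: B1–B2, B2–B3, B3–B4, B4–B5, B5–B6

Every bag has size at most 3, so the width is 3 − 1 = 2 and tw(G) ≤ 2. For the lower bound, G contains the cycle 4–3–1–7–6–2–5–8–4, so G is not a forest; only forests have treewidth ≤ 1, hence tw(G) ≥ 2. Therefore the treewidth is 2.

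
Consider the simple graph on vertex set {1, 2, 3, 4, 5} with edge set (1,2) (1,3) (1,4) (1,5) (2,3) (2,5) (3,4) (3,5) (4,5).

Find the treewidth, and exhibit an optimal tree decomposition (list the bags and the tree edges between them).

Every bag has size at most 4, so the width is 4 − 1 = 3 and tw(G) ≤ 3. On the other hand G contains the 4-clique {1, 2, 3, 5}. A clique must lie in a single bag of any decomposition, so no decomposition can have width below 3. Hence tw(G) = 3 exactly.

Treewidth 3.
One such decomposition:
Bags: B1 = {1, 2, 3, 5}  B2 = {1, 3, 4, 5}
Tree: B1–B2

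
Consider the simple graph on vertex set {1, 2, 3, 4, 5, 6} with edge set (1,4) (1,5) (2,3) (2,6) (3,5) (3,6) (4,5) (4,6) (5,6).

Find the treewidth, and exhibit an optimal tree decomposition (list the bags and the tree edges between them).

Treewidth 2.
One such decomposition:
Bags: B1 = {2, 3, 6}  B2 = {3, 5, 6}  B3 = {4, 5, 6}  B4 = {1, 4, 5}
Tree: B1–B2, B2–B3, B3–B4

Each bag holds 3 vertices, so the decomposition has width 2, which upper-bounds the treewidth. Conversely, {2, 3, 6} is a clique of size 3, and the vertices of any clique must share a bag in every tree decomposition; so some bag has ≥ 3 vertices and tw(G) ≥ 2. The upper and lower bounds meet at 2, so that is the treewidth.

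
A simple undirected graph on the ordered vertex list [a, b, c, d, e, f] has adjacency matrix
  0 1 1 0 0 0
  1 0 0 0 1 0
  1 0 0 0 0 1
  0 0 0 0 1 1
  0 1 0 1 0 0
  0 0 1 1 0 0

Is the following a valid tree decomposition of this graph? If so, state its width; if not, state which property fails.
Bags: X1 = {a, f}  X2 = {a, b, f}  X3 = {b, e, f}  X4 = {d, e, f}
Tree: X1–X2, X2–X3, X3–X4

No — vertex c appears in no bag.

A tree decomposition must satisfy three properties: every vertex lies in some bag; for every edge, both endpoints lie together in some bag; and for every vertex, the bags containing it form a connected subtree. Here vertex c appears in no bag, so the decomposition is invalid.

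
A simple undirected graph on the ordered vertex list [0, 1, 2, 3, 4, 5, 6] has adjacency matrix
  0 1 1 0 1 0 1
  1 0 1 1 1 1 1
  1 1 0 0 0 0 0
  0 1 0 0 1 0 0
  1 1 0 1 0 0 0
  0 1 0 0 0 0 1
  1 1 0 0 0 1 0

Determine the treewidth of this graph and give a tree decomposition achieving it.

Every bag has size at most 3, so the width is 3 − 1 = 2 and tw(G) ≤ 2. For the lower bound, the 3 vertices {0, 1, 2} are pairwise adjacent, and any tree decomposition puts a clique entirely inside one bag — forcing width ≥ 2. Hence tw(G) = 2 exactly.

Treewidth 2.
One optimal decomposition is:
Bags: B1 = {0, 1, 4}  B2 = {0, 1, 2}  B3 = {1, 3, 4}  B4 = {0, 1, 6}  B5 = {1, 5, 6}
Tree: B1–B2, B1–B3, B1–B4, B4–B5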